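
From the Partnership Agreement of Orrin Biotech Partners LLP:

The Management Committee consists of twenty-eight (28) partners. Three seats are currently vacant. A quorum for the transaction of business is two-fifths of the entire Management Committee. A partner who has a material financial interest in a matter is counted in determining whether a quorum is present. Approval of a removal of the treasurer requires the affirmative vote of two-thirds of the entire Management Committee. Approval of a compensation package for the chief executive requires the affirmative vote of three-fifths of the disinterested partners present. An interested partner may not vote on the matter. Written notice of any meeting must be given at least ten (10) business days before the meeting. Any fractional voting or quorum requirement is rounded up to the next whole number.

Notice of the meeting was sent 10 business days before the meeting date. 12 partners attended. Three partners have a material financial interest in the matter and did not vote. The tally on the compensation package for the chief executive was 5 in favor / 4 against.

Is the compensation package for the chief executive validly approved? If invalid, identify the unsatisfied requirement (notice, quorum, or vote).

Notice: 10 business days given; 10 required (10 ≥ 10). Satisfied.
Quorum: 12 present (interested partners count toward quorum); quorum is 12. Satisfied.
Vote: the compensation package for the chief executive requires three-fifths of the disinterested partners present (12 − 3 = 9). 3/5 of 9 = 5.40, rounded up to 6, so 6 affirmative votes are needed; 5 voted in favor. Not satisfied.

Invalid — vote requirement not satisfied.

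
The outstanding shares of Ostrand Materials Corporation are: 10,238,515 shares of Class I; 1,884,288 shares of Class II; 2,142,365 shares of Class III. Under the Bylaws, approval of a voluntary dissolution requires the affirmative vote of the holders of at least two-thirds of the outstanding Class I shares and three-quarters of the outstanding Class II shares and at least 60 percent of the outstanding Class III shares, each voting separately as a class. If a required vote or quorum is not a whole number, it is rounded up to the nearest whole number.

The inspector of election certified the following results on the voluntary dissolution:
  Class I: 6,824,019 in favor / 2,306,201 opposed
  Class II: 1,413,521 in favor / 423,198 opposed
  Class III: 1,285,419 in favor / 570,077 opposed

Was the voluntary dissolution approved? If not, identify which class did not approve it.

Not approved — the Class I shares did not give the required vote.

Class I: 2/3 of 10238515 = 6825676.67, rounded up to 6825677; 6,825,677 required, 6,824,019 in favor — not approved.
Class II: 3/4 of 1884288 = 1413216; 1,413,216 required, 1,413,521 in favor — approved.
Class III: 3/5 of 2142365 = 1285419; 1,285,419 required, 1,285,419 in favor — approved.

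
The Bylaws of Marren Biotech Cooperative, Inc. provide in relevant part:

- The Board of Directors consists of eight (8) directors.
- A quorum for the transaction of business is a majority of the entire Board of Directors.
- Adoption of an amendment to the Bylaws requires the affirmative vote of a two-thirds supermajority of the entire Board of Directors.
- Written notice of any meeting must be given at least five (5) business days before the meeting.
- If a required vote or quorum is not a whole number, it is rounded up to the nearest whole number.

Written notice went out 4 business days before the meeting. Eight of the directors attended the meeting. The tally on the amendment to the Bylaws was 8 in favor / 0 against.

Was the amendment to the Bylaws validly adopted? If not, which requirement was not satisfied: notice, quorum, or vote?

Invalid — notice requirement not satisfied.

Notice: 4 business days given; 5 required (4 < 5). Not satisfied.
Quorum: 8 present; quorum is 5. Satisfied.
Vote: the amendment to the Bylaws requires two-thirds of the entire Board of Directors (8). 2/3 of 8 = 5.33, rounded up to 6, so 6 affirmative votes are needed; 8 voted in favor. Satisfied.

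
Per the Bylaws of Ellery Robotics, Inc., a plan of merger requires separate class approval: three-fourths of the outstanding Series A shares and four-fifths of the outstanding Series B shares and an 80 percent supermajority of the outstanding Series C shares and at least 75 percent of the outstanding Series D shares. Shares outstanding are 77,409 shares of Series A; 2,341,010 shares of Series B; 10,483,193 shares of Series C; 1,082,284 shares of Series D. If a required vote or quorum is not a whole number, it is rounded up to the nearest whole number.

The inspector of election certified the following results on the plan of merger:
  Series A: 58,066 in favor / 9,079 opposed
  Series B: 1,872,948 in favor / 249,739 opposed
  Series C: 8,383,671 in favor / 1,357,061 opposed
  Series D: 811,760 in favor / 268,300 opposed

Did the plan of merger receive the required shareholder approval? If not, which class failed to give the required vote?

Not approved — the Series C shares did not give the required vote.

Series A: 3/4 of 77409 = 58056.75, rounded up to 58057; 58,057 required, 58,066 in favor — approved.
Series B: 4/5 of 2341010 = 1872808; 1,872,808 required, 1,872,948 in favor — approved.
Series C: 4/5 of 10483193 = 8386554.40, rounded up to 8386555; 8,386,555 required, 8,383,671 in favor — not approved.
Series D: 3/4 of 1082284 = 811713; 811,713 required, 811,760 in favor — approved.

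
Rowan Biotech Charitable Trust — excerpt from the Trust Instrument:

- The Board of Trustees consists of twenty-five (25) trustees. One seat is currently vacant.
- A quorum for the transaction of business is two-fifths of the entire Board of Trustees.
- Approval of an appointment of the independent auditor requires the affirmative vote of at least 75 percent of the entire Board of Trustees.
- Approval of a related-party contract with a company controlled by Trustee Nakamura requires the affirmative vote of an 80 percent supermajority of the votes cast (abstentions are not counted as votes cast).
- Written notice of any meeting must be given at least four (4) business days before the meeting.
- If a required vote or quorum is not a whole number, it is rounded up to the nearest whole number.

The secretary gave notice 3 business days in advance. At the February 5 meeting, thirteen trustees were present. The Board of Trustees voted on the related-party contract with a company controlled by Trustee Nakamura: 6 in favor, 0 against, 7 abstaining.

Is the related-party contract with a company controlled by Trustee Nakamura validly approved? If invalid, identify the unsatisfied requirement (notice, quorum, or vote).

Invalid — notice requirement not satisfied.

Notice: 3 business days given; 4 required (3 < 4). Not satisfied.
Quorum: 13 present; quorum is 10. Satisfied.
Vote: the related-party contract with a company controlled by Trustee Nakamura requires four-fifths of the votes cast (13 present − 7 abstaining = 6). 4/5 of 6 = 4.80, rounded up to 5, so 5 affirmative votes are needed; 6 voted in favor. Satisfied.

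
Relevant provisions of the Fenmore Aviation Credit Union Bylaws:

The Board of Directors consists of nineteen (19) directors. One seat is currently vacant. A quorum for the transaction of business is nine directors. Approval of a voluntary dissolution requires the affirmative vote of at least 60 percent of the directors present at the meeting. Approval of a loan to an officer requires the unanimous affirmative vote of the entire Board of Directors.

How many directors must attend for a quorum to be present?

9

The quorum is fixed at 9.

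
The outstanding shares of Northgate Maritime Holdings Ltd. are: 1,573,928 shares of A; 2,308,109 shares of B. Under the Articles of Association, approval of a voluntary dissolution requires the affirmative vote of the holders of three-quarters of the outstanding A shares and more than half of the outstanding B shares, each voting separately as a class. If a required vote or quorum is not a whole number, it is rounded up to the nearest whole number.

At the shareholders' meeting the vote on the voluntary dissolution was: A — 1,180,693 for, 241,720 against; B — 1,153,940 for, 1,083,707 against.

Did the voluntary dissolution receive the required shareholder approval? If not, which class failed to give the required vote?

Not approved — the B shares did not give the required vote.

A: 3/4 of 1573928 = 1180446; 1,180,446 required, 1,180,693 in favor — approved.
B: a majority of 2308109 is 1154055; 1,154,055 required, 1,153,940 in favor — not approved.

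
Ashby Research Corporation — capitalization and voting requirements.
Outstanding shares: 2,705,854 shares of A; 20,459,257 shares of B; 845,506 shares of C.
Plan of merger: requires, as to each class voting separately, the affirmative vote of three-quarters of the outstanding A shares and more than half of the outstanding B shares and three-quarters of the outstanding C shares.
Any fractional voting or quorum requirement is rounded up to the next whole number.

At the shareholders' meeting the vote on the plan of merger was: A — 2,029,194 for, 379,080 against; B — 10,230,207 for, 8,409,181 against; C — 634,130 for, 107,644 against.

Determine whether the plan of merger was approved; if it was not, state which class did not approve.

Not approved — the A shares did not give the required vote.

A: 3/4 of 2705854 = 2029390.50, rounded up to 2029391; 2,029,391 required, 2,029,194 in favor — not approved.
B: a majority of 20459257 is 10229629; 10,229,629 required, 10,230,207 in favor — approved.
C: 3/4 of 845506 = 634129.50, rounded up to 634130; 634,130 required, 634,130 in favor — approved.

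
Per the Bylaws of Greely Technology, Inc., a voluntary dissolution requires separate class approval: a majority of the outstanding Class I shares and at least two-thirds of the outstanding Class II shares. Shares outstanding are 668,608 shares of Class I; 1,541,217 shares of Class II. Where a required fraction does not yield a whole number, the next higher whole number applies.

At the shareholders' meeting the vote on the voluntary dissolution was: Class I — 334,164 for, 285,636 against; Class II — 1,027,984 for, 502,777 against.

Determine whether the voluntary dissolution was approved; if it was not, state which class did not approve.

Not approved — the Class I shares did not give the required vote.

Class I: a majority of 668608 is 334305; 334,305 required, 334,164 in favor — not approved.
Class II: 2/3 of 1541217 = 1027478; 1,027,478 required, 1,027,984 in favor — approved.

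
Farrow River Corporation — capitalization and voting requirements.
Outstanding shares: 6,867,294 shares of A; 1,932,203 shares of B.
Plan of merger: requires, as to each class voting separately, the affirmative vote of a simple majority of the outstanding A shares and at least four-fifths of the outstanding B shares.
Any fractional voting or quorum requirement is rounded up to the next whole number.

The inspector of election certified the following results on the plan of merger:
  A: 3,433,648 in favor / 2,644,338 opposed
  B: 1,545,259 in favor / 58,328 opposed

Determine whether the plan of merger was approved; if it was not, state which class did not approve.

Not approved — the B shares did not give the required vote.

A: a majority of 6867294 is 3433648; 3,433,648 required, 3,433,648 in favor — approved.
B: 4/5 of 1932203 = 1545762.40, rounded up to 1545763; 1,545,763 required, 1,545,259 in favor — not approved.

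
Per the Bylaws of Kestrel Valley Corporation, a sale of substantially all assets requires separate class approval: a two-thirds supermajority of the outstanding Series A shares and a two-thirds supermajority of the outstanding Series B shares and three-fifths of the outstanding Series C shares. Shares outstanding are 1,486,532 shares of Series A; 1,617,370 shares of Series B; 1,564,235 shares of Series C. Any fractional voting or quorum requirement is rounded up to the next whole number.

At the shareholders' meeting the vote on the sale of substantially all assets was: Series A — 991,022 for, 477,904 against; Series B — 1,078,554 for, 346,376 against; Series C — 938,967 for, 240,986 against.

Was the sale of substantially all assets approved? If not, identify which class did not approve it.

Approved — every class gave the required vote.

Series A: 2/3 of 1486532 = 991021.33, rounded up to 991022; 991,022 required, 991,022 in favor — approved.
Series B: 2/3 of 1617370 = 1078246.67, rounded up to 1078247; 1,078,247 required, 1,078,554 in favor — approved.
Series C: 3/5 of 1564235 = 938541; 938,541 required, 938,967 in favor — approved.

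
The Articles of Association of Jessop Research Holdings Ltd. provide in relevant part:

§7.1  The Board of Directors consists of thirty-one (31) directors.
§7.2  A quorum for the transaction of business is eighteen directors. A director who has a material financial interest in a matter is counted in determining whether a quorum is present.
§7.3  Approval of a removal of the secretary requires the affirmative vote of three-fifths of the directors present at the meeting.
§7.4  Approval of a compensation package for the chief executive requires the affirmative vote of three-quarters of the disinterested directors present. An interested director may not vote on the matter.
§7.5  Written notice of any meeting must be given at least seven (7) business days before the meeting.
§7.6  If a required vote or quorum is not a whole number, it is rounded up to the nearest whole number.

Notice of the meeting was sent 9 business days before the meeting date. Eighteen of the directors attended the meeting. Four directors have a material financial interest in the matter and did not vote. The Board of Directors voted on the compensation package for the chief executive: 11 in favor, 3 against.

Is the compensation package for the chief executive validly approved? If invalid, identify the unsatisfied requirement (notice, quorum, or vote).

Valid — all requirements satisfied.

Notice: 9 business days given; 7 required (9 ≥ 7). Satisfied.
Quorum: 18 present (interested directors count toward quorum); quorum is 18. Satisfied.
Vote: the compensation package for the chief executive requires three-fourths of the disinterested directors present (18 − 4 = 14). 3/4 of 14 = 10.50, rounded up to 11, so 11 affirmative votes are needed; 11 voted in favor. Satisfied.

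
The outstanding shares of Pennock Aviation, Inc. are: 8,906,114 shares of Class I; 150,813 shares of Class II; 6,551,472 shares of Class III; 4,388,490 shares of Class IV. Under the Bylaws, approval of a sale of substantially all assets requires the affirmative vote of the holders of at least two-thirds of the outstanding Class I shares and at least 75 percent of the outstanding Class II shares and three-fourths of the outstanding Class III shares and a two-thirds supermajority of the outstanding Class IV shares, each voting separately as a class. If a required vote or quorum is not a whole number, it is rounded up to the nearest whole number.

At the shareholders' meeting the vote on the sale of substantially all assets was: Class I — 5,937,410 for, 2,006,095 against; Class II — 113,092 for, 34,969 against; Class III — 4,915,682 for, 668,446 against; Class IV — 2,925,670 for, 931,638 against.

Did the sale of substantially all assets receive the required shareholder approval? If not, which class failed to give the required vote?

Not approved — the Class II shares did not give the required vote.

Class I: 2/3 of 8906114 = 5937409.33, rounded up to 5937410; 5,937,410 required, 5,937,410 in favor — approved.
Class II: 3/4 of 150813 = 113109.75, rounded up to 113110; 113,110 required, 113,092 in favor — not approved.
Class III: 3/4 of 6551472 = 4913604; 4,913,604 required, 4,915,682 in favor — approved.
Class IV: 2/3 of 4388490 = 2925660; 2,925,660 required, 2,925,670 in favor — approved.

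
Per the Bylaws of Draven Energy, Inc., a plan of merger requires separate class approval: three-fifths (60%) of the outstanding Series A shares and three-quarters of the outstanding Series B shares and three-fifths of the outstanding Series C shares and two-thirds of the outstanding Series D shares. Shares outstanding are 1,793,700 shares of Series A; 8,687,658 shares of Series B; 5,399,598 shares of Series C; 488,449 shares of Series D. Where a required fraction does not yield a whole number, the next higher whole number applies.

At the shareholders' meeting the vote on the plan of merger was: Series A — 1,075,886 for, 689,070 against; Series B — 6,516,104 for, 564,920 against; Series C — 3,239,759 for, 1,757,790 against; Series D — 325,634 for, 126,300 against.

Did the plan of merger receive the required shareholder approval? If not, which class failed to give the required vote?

Not approved — the Series A shares did not give the required vote.

Series A: 3/5 of 1793700 = 1076220; 1,076,220 required, 1,075,886 in favor — not approved.
Series B: 3/4 of 8687658 = 6515743.50, rounded up to 6515744; 6,515,744 required, 6,516,104 in favor — approved.
Series C: 3/5 of 5399598 = 3239758.80, rounded up to 3239759; 3,239,759 required, 3,239,759 in favor — approved.
Series D: 2/3 of 488449 = 325632.67, rounded up to 325633; 325,633 required, 325,634 in favor — approved.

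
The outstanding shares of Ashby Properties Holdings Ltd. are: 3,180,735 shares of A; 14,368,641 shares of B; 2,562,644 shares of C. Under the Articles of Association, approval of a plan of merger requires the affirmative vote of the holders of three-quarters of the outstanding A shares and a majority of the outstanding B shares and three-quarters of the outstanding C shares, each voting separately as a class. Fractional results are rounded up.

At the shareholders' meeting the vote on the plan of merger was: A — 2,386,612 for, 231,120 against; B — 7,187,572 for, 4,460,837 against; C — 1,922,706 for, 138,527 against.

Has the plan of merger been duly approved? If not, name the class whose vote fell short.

Approved — every class gave the required vote.

A: 3/4 of 3180735 = 2385551.25, rounded up to 2385552; 2,385,552 required, 2,386,612 in favor — approved.
B: a majority of 14368641 is 7184321; 7,184,321 required, 7,187,572 in favor — approved.
C: 3/4 of 2562644 = 1921983; 1,921,983 required, 1,922,706 in favor — approved.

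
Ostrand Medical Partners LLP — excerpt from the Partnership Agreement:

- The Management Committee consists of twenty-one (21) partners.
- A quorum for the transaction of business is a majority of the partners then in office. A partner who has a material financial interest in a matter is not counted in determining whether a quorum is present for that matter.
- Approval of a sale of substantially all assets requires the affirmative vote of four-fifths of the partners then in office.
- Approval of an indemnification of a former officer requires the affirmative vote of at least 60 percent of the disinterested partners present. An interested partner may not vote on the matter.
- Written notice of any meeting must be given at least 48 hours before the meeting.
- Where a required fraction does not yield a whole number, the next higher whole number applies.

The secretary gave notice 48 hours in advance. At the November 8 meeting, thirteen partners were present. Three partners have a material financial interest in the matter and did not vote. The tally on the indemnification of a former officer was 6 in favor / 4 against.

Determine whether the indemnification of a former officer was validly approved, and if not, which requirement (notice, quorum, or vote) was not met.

Invalid — quorum requirement not satisfied.

Notice: 48 hours given; 48 required (48 ≥ 48). Satisfied.
Quorum: 13 present, but the 3 interested partners do not count, leaving 10. Quorum is 11. Not satisfied.
Vote: the indemnification of a former officer requires three-fifths of the disinterested partners present (13 − 3 = 10). 3/5 of 10 = 6, so 6 affirmative votes are needed; 6 voted in favor. Satisfied. (Moot — without a quorum no business can be validly transacted.)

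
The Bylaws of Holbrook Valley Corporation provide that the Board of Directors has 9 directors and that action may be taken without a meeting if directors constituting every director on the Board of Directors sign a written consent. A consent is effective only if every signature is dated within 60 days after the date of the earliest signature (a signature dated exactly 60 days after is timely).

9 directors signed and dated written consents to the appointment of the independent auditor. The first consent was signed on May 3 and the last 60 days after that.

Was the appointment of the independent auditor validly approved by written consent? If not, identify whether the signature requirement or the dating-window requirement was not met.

Signatures required: all of 9 — unanimous means all 9, so 9 needed; 9 signed. Sufficient.
Dating window: the latest signature is 60 days after the earliest; the limit is 60 days. Within the window.

Effective — both the signature and dating-window requirements are satisfied.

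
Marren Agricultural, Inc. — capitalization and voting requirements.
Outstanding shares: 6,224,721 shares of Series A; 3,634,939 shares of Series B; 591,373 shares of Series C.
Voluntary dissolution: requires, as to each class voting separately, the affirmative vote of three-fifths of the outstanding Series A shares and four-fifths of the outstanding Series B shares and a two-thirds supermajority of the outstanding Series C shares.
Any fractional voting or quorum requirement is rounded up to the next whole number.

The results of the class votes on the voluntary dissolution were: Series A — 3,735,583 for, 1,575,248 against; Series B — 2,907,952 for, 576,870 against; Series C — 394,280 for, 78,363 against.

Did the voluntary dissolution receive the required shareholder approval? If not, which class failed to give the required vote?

Approved — every class gave the required vote.

Series A: 3/5 of 6224721 = 3734832.60, rounded up to 3734833; 3,734,833 required, 3,735,583 in favor — approved.
Series B: 4/5 of 3634939 = 2907951.20, rounded up to 2907952; 2,907,952 required, 2,907,952 in favor — approved.
Series C: 2/3 of 591373 = 394248.67, rounded up to 394249; 394,249 required, 394,280 in favor — approved.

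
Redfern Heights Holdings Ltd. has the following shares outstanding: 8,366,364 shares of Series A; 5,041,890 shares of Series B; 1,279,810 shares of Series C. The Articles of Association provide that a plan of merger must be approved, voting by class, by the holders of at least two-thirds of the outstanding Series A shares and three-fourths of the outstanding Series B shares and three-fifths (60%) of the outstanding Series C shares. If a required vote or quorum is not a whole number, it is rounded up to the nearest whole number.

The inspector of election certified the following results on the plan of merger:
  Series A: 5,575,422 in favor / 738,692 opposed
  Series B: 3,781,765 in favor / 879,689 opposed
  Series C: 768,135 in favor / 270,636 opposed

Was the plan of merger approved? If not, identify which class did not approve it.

Series A: 2/3 of 8366364 = 5577576; 5,577,576 required, 5,575,422 in favor — not approved.
Series B: 3/4 of 5041890 = 3781417.50, rounded up to 3781418; 3,781,418 required, 3,781,765 in favor — approved.
Series C: 3/5 of 1279810 = 767886; 767,886 required, 768,135 in favor — approved.

Not approved — the Series A shares did not give the required vote.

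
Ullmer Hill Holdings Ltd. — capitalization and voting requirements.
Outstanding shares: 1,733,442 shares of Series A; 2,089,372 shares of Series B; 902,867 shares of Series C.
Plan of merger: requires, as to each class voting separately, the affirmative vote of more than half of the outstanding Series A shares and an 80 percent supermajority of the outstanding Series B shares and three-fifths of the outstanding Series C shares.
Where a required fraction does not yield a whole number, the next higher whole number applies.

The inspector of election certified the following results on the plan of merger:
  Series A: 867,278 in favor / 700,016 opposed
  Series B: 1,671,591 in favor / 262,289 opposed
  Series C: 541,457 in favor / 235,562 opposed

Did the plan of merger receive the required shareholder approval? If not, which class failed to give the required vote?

Not approved — the Series C shares did not give the required vote.

Series A: a majority of 1733442 is 866722; 866,722 required, 867,278 in favor — approved.
Series B: 4/5 of 2089372 = 1671497.60, rounded up to 1671498; 1,671,498 required, 1,671,591 in favor — approved.
Series C: 3/5 of 902867 = 541720.20, rounded up to 541721; 541,721 required, 541,457 in favor — not approved.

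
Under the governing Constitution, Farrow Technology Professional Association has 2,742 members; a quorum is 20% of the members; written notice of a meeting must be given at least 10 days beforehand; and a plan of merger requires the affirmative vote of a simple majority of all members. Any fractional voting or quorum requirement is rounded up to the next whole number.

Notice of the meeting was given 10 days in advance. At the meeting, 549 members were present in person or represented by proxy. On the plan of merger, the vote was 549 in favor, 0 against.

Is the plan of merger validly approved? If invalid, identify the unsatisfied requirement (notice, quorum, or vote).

Notice: 10 days given; 10 required. Satisfied.
Quorum: 20% of 2,742 = 548.40, rounded up to 549; 549 present. Satisfied.
Vote: requires a majority of all members (2,742); a majority of 2742 is 1372, so 1,372 needed; 549 in favor. Not satisfied.

Invalid — vote requirement not satisfied.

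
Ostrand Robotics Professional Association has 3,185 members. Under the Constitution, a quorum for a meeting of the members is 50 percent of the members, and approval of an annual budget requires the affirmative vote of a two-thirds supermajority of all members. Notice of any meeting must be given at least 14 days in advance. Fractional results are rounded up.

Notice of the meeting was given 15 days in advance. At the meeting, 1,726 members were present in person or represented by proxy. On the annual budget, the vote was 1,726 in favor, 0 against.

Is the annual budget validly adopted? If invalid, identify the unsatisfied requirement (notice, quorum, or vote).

Notice: 15 days given; 14 required. Satisfied.
Quorum: 50% of 3,185 = 1,592.50, rounded up to 1,593; 1,726 present. Satisfied.
Vote: requires two-thirds of all members (3,185); 2/3 of 3185 = 2123.33, rounded up to 2124, so 2,124 needed; 1,726 in favor. Not satisfied.

Invalid — vote requirement not satisfied.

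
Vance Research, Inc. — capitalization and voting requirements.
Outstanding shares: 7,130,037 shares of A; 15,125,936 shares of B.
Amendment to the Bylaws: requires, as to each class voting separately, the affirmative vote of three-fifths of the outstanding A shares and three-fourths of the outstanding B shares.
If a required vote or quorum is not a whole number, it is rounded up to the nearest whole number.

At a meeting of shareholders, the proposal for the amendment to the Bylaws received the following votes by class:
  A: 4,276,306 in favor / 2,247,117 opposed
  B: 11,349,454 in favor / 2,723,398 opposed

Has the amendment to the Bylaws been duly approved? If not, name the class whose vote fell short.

A: 3/5 of 7130037 = 4278022.20, rounded up to 4278023; 4,278,023 required, 4,276,306 in favor — not approved.
B: 3/4 of 15125936 = 11344452; 11,344,452 required, 11,349,454 in favor — approved.

Not approved — the A shares did not give the required vote.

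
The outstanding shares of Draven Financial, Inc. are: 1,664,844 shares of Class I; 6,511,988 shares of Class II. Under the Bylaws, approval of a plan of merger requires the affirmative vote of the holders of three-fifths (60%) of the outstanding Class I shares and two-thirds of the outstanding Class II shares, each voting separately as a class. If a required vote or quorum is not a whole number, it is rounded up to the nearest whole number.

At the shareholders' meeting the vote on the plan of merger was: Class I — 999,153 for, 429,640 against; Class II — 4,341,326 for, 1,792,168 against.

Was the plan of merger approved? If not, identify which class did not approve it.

Class I: 3/5 of 1664844 = 998906.40, rounded up to 998907; 998,907 required, 999,153 in favor — approved.
Class II: 2/3 of 6511988 = 4341325.33, rounded up to 4341326; 4,341,326 required, 4,341,326 in favor — approved.

Approved — every class gave the required vote.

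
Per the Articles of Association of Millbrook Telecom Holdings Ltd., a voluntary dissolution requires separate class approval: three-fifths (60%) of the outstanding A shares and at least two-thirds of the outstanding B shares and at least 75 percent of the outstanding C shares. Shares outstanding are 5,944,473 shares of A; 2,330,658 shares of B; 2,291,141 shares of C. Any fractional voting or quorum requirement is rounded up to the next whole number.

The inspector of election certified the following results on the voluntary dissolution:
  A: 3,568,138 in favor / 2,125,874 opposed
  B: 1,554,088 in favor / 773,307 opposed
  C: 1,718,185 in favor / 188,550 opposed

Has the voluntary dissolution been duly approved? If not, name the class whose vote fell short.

Not approved — the C shares did not give the required vote.

A: 3/5 of 5944473 = 3566683.80, rounded up to 3566684; 3,566,684 required, 3,568,138 in favor — approved.
B: 2/3 of 2330658 = 1553772; 1,553,772 required, 1,554,088 in favor — approved.
C: 3/4 of 2291141 = 1718355.75, rounded up to 1718356; 1,718,356 required, 1,718,185 in favor — not approved.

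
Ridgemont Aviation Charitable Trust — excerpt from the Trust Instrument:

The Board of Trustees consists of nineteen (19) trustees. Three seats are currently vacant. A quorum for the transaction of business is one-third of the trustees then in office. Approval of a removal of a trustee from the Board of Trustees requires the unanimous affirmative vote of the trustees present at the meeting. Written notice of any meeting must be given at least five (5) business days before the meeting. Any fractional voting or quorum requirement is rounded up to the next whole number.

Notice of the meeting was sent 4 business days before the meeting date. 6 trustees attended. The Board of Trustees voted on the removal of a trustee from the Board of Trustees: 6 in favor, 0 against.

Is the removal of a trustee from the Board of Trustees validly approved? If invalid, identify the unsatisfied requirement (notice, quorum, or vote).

Notice: 4 business days given; 5 required (4 < 5). Not satisfied.
Quorum: 6 present; quorum is 6. Satisfied.
Vote: the removal of a trustee from the Board of Trustees requires the unanimous vote of the trustees present (6). Unanimous means all 6, so 6 affirmative votes are needed; 6 voted in favor. Satisfied.

Invalid — notice requirement not satisfied.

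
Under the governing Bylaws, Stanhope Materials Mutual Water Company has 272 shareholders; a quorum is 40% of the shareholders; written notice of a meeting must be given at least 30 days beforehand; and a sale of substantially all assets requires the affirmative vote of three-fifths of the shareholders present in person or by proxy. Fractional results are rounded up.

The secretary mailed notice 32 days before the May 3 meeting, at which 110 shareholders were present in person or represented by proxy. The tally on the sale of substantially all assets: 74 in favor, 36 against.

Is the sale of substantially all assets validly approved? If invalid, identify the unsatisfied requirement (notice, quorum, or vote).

Notice: 32 days given; 30 required. Satisfied.
Quorum: 40% of 272 = 108.80, rounded up to 109; 110 present. Satisfied.
Vote: requires three-fifths of those present (110); 3/5 of 110 = 66, so 66 needed; 74 in favor. Satisfied.

Valid — all requirements satisfied.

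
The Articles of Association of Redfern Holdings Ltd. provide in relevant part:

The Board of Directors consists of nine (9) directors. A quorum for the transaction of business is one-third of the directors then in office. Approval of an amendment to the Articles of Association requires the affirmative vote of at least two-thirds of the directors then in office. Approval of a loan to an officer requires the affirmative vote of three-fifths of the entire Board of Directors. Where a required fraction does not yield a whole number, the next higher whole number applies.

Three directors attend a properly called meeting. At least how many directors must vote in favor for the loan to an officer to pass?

6

The loan to an officer requires three-fifths of the entire Board of Directors (9).
3/5 of 9 = 5.40, rounded up to 6.
(Only 3 can vote, so the loan to an officer cannot pass at this meeting, but the required vote is still 6.)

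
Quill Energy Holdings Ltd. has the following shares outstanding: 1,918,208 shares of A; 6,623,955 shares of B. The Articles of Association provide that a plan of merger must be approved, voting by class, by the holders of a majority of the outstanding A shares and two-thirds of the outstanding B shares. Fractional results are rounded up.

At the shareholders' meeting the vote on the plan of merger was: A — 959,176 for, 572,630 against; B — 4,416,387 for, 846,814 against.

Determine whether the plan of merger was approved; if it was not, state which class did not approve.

A: a majority of 1918208 is 959105; 959,105 required, 959,176 in favor — approved.
B: 2/3 of 6623955 = 4415970; 4,415,970 required, 4,416,387 in favor — approved.

Approved — every class gave the required vote.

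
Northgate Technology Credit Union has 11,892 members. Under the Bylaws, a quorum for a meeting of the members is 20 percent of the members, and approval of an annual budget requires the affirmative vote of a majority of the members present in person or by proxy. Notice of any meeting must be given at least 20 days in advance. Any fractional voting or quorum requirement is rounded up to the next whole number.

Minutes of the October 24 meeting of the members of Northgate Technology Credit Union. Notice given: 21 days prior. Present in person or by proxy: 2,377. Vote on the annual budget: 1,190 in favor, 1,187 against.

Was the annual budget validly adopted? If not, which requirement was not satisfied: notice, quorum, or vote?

Notice: 21 days given; 20 required. Satisfied.
Quorum: 20% of 11,892 = 2,378.40, rounded up to 2,379; 2,377 present. Not satisfied.
Vote: requires a majority of those present (2,377); a majority of 2377 is 1189, so 1,189 needed; 1,190 in favor. Satisfied.

Invalid — quorum requirement not satisfied.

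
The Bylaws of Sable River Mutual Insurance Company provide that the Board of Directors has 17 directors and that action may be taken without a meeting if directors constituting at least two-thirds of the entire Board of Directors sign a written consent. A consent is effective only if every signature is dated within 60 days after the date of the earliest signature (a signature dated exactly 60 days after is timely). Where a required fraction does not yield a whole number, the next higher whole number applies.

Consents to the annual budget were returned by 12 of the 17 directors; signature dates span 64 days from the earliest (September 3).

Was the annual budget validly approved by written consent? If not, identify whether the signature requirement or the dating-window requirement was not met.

Not effective — dating-window requirement not satisfied.

Signatures required: at least two-thirds of 17 — 2/3 of 17 = 11.33, rounded up to 12, so 12 needed; 12 signed. Sufficient.
Dating window: the latest signature is 64 days after the earliest; the limit is 60 days. Outside the window.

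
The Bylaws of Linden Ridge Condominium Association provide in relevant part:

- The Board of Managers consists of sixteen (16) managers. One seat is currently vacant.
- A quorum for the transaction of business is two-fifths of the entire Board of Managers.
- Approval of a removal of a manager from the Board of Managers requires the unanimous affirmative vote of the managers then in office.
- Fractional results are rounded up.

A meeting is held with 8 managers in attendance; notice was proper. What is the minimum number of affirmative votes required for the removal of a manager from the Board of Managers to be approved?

15

The removal of a manager from the Board of Managers requires the unanimous vote of the managers then in office (15).
Unanimous means all 15.
(Only 8 can vote, so the removal of a manager from the Board of Managers cannot pass at this meeting, but the required vote is still 15.)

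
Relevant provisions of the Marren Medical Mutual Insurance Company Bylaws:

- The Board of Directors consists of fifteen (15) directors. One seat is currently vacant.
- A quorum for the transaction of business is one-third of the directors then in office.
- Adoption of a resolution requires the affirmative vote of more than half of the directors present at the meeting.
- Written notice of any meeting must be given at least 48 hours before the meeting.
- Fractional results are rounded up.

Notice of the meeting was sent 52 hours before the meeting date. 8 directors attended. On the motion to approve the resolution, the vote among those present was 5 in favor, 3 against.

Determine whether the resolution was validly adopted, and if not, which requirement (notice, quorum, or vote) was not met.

Notice: 52 hours given; 48 required (52 ≥ 48). Satisfied.
Quorum: 8 present; quorum is 5. Satisfied.
Vote: the resolution requires a majority of the directors present (8). A majority of 8 is 5, so 5 affirmative votes are needed; 5 voted in favor. Satisfied.

Valid — all requirements satisfied.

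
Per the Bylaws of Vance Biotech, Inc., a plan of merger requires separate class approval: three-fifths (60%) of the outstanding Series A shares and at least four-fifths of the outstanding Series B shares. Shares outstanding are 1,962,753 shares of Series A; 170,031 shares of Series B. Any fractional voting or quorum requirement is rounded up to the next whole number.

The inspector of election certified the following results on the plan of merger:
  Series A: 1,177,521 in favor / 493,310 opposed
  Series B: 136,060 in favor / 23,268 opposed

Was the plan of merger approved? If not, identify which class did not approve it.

Not approved — the Series A shares did not give the required vote.

Series A: 3/5 of 1962753 = 1177651.80, rounded up to 1177652; 1,177,652 required, 1,177,521 in favor — not approved.
Series B: 4/5 of 170031 = 136024.80, rounded up to 136025; 136,025 required, 136,060 in favor — approved.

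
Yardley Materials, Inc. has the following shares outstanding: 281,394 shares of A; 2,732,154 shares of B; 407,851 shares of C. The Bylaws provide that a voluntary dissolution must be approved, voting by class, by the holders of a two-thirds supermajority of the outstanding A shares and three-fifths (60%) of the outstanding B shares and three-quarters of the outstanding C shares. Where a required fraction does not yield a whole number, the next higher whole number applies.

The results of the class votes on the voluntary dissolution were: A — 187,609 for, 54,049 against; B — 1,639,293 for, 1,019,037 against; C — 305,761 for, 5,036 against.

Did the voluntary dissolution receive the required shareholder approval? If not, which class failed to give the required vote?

A: 2/3 of 281394 = 187596; 187,596 required, 187,609 in favor — approved.
B: 3/5 of 2732154 = 1639292.40, rounded up to 1639293; 1,639,293 required, 1,639,293 in favor — approved.
C: 3/4 of 407851 = 305888.25, rounded up to 305889; 305,889 required, 305,761 in favor — not approved.

Not approved — the C shares did not give the required vote.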